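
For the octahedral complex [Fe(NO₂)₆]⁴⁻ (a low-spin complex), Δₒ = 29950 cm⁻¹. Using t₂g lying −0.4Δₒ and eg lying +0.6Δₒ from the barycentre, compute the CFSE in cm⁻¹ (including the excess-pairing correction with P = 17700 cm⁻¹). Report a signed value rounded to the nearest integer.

Each NO₂⁻ contributes -1; 6 × (-1) = -6. With overall charge -4, Fe is in the +2 oxidation state.
Group 8 minus oxidation state +2 gives a d⁶ configuration for Fe²⁺.
The d⁶ electrons fill as t₂g⁶ eg⁰.
The orbital stabilization is -2.4Δₒ = -2.4 × 29950 = -71880 cm⁻¹.
Relative to high-spin t₂g⁴ eg² (1 paired), the low-spin configuration has 2 additional pairs, contributing +2 × 17700 = +35400 cm⁻¹.
Overall CFSE = -71880 + 35400 = -36480 cm⁻¹.

-36480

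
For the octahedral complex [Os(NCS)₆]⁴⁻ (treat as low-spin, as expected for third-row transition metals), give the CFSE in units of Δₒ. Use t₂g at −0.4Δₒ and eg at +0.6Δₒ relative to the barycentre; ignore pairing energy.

-2.4 Δₒ

Each NCS⁻ contributes -1; 6 × (-1) = -6. With overall charge -4, Os is in the +2 oxidation state.
Os²⁺: group 8, so d-count = 8 − 2 = 6.
Configuration: t₂g⁶ eg⁰.
CFSE = 6(-0.4Δₒ) + 0(0.6Δₒ) = -2.4Δₒ + 0.0Δₒ = -2.4Δₒ.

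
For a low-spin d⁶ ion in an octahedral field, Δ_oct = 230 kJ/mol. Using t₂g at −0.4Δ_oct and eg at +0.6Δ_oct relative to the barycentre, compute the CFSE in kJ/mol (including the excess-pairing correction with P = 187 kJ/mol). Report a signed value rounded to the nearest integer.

-178

Configuration: t₂g⁶ eg⁰.
Orbital CFSE = 6(-0.4) + 0(0.6) = -2.4Δ_oct = -2.4 × 230 = -552 kJ/mol.
Relative to high-spin t₂g⁴ eg² (1 paired), the low-spin configuration has 2 additional pairs, contributing +2 × 187 = +374 kJ/mol.
Combining: -552 + 374 = -178 kJ/mol.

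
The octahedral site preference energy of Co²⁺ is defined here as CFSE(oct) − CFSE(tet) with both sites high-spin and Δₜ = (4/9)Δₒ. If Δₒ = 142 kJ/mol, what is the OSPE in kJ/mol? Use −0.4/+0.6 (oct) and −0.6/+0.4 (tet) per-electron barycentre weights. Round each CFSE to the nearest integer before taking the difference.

Co is in group 9, so Co²⁺ is d⁷ (9 − 2 = 7).
Octahedral (high-spin): t₂g⁵ eg², CFSE = 5(−0.4) + 2(+0.6) = -0.8Δₒ = -0.8 × 142 = -114 kJ/mol.
Tetrahedral: e⁴ t₂³, CFSE = 4(−0.6) + 3(+0.4) = -1.2Δₜ = -1.2 × (4/9) × 142 = -76 kJ/mol.
OSPE = -114 − (-76) = -38 kJ/mol.

-38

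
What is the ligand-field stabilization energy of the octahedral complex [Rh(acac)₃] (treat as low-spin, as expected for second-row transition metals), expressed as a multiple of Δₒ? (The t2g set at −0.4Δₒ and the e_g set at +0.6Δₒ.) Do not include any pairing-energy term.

Each acac⁻ contributes -1; 3 × (-1) = -3. With overall charge +0, Rh is in the +3 oxidation state.
Rh is in group 9, so Rh³⁺ is d⁶ (9 − 3 = 6).
Configuration: t2g^6 e_g^0.
CFSE = 6(-0.4Δₒ) + 0(0.6Δₒ) = -2.4Δₒ + 0.0Δₒ = -2.4Δₒ.

-2.4 Δₒ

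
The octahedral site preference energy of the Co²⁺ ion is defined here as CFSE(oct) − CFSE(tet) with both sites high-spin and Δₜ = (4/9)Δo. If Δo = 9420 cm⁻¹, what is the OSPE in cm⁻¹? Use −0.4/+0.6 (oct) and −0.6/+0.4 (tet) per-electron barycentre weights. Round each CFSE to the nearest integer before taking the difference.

Co sits in group 9; removing 2 electrons leaves Co²⁺ with 9 − 2 = 7 d electrons.
In an octahedral site d⁷ (HS) is t₂g⁵ eg², giving CFSE(oct) = -0.8Δo = -7536 cm⁻¹.
Tetrahedral e⁴ t₂³ gives -1.2Δₜ = -1.2 × (4/9) × 9420 = -5024 cm⁻¹.
OSPE = -7536 − (-5024) = -2512 cm⁻¹.

-2512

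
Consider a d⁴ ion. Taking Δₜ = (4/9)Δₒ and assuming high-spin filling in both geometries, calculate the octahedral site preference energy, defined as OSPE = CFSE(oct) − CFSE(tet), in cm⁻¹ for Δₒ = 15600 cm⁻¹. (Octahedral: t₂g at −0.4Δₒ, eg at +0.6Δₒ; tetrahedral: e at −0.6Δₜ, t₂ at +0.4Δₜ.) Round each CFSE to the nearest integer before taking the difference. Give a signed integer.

-6587

In an octahedral site d⁴ (HS) is t₂g³ eg¹, giving CFSE(oct) = -0.6Δₒ = -9360 cm⁻¹.
Tetrahedral e² t₂² gives -0.4Δₜ = -0.4 × (4/9) × 15600 = -2773 cm⁻¹.
Subtracting, OSPE = -9360 − (-2773) = -6587 cm⁻¹.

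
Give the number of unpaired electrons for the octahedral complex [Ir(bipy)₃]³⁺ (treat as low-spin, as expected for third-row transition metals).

bipy is neutral, so the +3 overall charge sits on Ir: oxidation state +3.
Ir sits in group 9; removing 3 electrons leaves Ir³⁺ with 9 − 3 = 6 d electrons.
Configuration: t₂g⁶ eg⁰, giving 0 unpaired electrons.

0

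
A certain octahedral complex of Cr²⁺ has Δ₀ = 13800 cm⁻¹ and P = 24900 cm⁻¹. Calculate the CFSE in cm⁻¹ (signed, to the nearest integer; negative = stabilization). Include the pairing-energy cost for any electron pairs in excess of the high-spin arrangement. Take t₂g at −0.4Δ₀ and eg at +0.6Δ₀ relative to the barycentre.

-8280

Cr²⁺: group 6, so d-count = 6 − 2 = 4.
Since Δ₀ = 13800 cm⁻¹ < P = 24900 cm⁻¹, the complex adopts the high-spin configuration.
Configuration: t₂g³ eg¹.
Orbital CFSE = -0.6Δ₀ = -0.6 × 13800 = -8280 cm⁻¹.
High-spin has no excess pairs, so no pairing correction applies.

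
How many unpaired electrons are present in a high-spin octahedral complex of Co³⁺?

4

Co sits in group 9; removing 3 electrons leaves Co³⁺ with 9 − 3 = 6 d electrons.
Configuration: t2g^4 e_g^2, giving 4 unpaired electrons.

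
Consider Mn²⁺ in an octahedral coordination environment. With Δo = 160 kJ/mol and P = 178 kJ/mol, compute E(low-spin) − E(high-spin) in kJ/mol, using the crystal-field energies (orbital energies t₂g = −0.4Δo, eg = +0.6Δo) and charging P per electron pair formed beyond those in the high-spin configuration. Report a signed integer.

Mn is in group 7, so Mn²⁺ is d⁵ (7 − 2 = 5).
High-spin d⁵ fills as t₂g³ eg² with CFSE 3(−0.4) + 2(+0.6) = 0.0Δo = 0 kJ/mol.
For low-spin the configuration is t₂g⁵ eg⁰: orbital energy -2.0 × 160 = -320 kJ/mol, and 2 additional pairs relative to high-spin add 356 kJ/mol, giving 36 kJ/mol.
Thus E(LS) − E(HS) = 36 kJ/mol.

36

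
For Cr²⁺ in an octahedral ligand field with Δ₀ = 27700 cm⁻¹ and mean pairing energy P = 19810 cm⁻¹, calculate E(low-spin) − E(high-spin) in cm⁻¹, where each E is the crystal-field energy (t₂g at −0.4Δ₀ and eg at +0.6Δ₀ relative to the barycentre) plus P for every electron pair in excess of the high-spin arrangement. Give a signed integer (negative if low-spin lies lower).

-7890

Cr is in group 6, so Cr²⁺ is d⁴ (6 − 2 = 4).
High-spin d⁴ fills as t₂g³ eg¹ with CFSE 3(−0.4) + 1(+0.6) = -0.6Δ₀ = -16620 cm⁻¹.
For low-spin the configuration is t₂g⁴ eg⁰: orbital energy -1.6 × 27700 = -44320 cm⁻¹, and 1 additional pair relative to high-spin adds 19810 cm⁻¹, giving -24510 cm⁻¹.
The difference is -24510 − (-16620) = -7890 cm⁻¹, so low-spin lies lower.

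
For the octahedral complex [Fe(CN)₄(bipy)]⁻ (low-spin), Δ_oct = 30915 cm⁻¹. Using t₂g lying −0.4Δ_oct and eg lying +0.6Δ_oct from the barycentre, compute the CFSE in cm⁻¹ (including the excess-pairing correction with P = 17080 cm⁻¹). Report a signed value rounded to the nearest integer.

-27670

Ligand charges: 4×(-1) from CN⁻ and 1×(+0) from bipy sum to -4; with overall charge -1, Fe is +3.
Fe³⁺: group 8, so d-count = 8 − 3 = 5.
The d⁵ electrons fill as t₂g⁵ eg⁰.
Orbital CFSE = 5(-0.4) + 0(0.6) = -2.0Δ_oct = -2.0 × 30915 = -61830 cm⁻¹.
Relative to high-spin t₂g³ eg² (0 paired), the low-spin configuration has 2 additional pairs, contributing +2 × 17080 = +34160 cm⁻¹.
Net CFSE = -61830 + 34160 = -27670 cm⁻¹.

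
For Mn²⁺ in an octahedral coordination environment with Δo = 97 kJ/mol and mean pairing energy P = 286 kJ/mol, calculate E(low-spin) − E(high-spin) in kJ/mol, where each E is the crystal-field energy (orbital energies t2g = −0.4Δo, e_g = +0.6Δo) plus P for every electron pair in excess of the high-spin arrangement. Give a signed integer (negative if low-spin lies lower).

Mn is in group 7, so Mn²⁺ is d⁵ (7 − 2 = 5).
High-spin: t2g^3 e_g^2, CFSE = 0.0Δo = 0 kJ/mol.
Low-spin: t2g^5 e_g^0, orbital CFSE = -2.0Δo = -194 kJ/mol; plus 2 excess pairs × P = +572 kJ/mol; total 378 kJ/mol.
E(LS) − E(HS) = 378 − (0) = 378 kJ/mol.

378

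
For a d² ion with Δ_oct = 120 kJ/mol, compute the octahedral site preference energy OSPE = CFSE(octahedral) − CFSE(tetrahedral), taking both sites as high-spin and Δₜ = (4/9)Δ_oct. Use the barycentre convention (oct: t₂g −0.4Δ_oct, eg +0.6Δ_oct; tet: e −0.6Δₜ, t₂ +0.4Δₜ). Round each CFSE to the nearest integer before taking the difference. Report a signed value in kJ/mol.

Octahedral high-spin t₂g² eg⁰: CFSE = -0.8 × 120 = -96 kJ/mol.
Tetrahedral e² t₂⁰ gives -1.2Δₜ = -1.2 × (4/9) × 120 = -64 kJ/mol.
OSPE = CFSE(oct) − CFSE(tet) = -96 − (-64) = -32 kJ/mol.

-32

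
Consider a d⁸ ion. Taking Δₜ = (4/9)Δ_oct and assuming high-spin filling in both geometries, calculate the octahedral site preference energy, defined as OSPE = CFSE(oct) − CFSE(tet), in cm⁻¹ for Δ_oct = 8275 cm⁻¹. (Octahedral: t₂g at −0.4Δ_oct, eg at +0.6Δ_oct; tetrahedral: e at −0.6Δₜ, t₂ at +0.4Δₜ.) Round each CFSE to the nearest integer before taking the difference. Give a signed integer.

-6988

Octahedral high-spin t2g^6 e_g^2: CFSE = -1.2 × 8275 = -9930 cm⁻¹.
Tetrahedral e^4 t2^4 gives -0.8Δₜ = -0.8 × (4/9) × 8275 = -2942 cm⁻¹.
OSPE = -9930 − (-2942) = -6988 cm⁻¹.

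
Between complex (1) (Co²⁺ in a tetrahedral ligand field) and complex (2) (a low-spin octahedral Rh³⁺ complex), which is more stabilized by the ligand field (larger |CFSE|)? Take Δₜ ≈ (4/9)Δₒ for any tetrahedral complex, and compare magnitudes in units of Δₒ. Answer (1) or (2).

(2)

(1): Co²⁺: group 9, so d-count = 9 − 2 = 7; Tetrahedral fields are weak (Δₜ ≈ 4/9 Δₒ), so electrons fill high-spin; e⁴ t₂³, CFSE = -1.2Δₜ ≈ -0.53Δₒ.
(2): Rh³⁺: group 9, so d-count = 9 − 3 = 6; t₂g⁶ eg⁰, CFSE = -2.4Δₒ.
So (2) has the larger |CFSE|.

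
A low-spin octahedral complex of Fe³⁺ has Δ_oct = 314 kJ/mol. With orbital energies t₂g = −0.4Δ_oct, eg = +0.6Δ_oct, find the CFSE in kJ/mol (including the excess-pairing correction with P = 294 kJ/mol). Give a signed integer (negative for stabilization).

Fe³⁺: group 8, so d-count = 8 − 3 = 5.
Electron filling gives t₂g⁵ eg⁰.
The orbital stabilization is -2.0Δ_oct = -2.0 × 314 = -628 kJ/mol.
Pairing penalty: 2 pairs vs 0 in the high-spin reference → 2 extra × P = 588 kJ/mol.
Combining: -628 + 588 = -40 kJ/mol.

-40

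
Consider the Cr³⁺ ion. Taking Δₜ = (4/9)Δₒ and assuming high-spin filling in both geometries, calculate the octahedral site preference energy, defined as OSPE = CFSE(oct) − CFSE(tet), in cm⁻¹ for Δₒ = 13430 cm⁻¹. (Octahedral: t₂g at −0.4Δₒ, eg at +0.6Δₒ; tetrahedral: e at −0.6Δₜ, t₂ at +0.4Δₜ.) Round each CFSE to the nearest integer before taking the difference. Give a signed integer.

-11341

Cr sits in group 6; removing 3 electrons leaves Cr³⁺ with 6 − 3 = 3 d electrons.
Octahedral (high-spin): t2g^3 e_g^0, CFSE = 3(−0.4) + 0(+0.6) = -1.2Δₒ = -1.2 × 13430 = -16116 cm⁻¹.
Tetrahedral: e^2 t2^1, CFSE = 2(−0.6) + 1(+0.4) = -0.8Δₜ = -0.8 × (4/9) × 13430 = -4775 cm⁻¹.
Subtracting, OSPE = -16116 − (-4775) = -11341 cm⁻¹.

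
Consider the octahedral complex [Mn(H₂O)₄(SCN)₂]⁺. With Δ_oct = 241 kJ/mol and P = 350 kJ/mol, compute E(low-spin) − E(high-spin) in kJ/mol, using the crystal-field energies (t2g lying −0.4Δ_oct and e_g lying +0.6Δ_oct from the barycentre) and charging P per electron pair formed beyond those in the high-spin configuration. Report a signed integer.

109

Ligand charges: 4×(+0) from H₂O and 2×(-1) from SCN⁻ sum to -2; with overall charge +1, Mn is +3.
Mn sits in group 7; removing 3 electrons leaves Mn³⁺ with 7 − 3 = 4 d electrons.
High-spin: t2g^3 e_g^1, CFSE = -0.6Δ_oct = -145 kJ/mol.
For low-spin the configuration is t2g^4 e_g^0: orbital energy -1.6 × 241 = -386 kJ/mol, and 1 additional pair relative to high-spin adds 350 kJ/mol, giving -36 kJ/mol.
E(LS) − E(HS) = -36 − (-145) = 109 kJ/mol.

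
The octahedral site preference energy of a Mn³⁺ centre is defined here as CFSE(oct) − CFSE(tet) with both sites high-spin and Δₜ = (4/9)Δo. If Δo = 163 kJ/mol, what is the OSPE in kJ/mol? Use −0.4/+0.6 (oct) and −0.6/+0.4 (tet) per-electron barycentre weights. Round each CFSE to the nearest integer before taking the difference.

Mn³⁺: group 7, so d-count = 7 − 3 = 4.
In an octahedral site d⁴ (HS) is t₂g³ eg¹, giving CFSE(oct) = -0.6Δo = -98 kJ/mol.
Tetrahedral e² t₂² gives -0.4Δₜ = -0.4 × (4/9) × 163 = -29 kJ/mol.
Subtracting, OSPE = -98 − (-29) = -69 kJ/mol.

-69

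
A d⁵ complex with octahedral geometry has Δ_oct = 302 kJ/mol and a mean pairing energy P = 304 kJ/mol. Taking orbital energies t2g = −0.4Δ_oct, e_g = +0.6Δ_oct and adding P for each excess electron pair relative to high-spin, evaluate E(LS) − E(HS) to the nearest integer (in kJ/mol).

4

High-spin: t2g^3 e_g^2, CFSE = 0.0Δ_oct = 0 kJ/mol.
Low-spin: t2g^5 e_g^0, orbital CFSE = -2.0Δ_oct = -604 kJ/mol; plus 2 excess pairs × P = +608 kJ/mol; total 4 kJ/mol.
The difference is 4 − (0) = 4 kJ/mol, so high-spin lies lower.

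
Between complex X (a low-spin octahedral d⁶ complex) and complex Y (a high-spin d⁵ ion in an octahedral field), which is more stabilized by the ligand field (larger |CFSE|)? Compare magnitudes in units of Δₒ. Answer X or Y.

X: t2g^6 e_g^0, CFSE = -2.4Δₒ.
Y: t2g^3 e_g^2, CFSE = 0.0Δₒ.
So X has the larger |CFSE|.

X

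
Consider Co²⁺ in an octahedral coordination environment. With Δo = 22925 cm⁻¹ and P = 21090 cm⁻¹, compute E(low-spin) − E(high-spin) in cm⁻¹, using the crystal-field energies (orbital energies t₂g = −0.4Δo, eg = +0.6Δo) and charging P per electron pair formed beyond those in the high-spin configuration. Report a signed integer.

Co²⁺: group 9, so d-count = 9 − 2 = 7.
High-spin: t₂g⁵ eg², CFSE = -0.8Δo = -18340 cm⁻¹.
Low-spin t₂g⁶ eg¹ gives -1.8Δo = -41265 cm⁻¹, but forming 1 extra pair costs 1P = 21090 cm⁻¹, so E(LS) = -41265 + 21090 = -20175 cm⁻¹.
The difference is -20175 − (-18340) = -1835 cm⁻¹, so low-spin lies lower.

-1835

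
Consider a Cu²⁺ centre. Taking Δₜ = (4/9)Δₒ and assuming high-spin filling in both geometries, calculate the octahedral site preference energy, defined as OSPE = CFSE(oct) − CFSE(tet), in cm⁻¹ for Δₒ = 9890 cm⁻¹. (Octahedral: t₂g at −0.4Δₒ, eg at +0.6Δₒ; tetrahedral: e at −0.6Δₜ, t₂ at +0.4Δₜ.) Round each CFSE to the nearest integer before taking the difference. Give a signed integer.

-4176

Cu sits in group 11; removing 2 electrons leaves Cu²⁺ with 11 − 2 = 9 d electrons.
Octahedral high-spin t₂g⁶ eg³: CFSE = -0.6 × 9890 = -5934 cm⁻¹.
Tetrahedral: e⁴ t₂⁵, CFSE = 4(−0.6) + 5(+0.4) = -0.4Δₜ = -0.4 × (4/9) × 9890 = -1758 cm⁻¹.
OSPE = -5934 − (-1758) = -4176 cm⁻¹.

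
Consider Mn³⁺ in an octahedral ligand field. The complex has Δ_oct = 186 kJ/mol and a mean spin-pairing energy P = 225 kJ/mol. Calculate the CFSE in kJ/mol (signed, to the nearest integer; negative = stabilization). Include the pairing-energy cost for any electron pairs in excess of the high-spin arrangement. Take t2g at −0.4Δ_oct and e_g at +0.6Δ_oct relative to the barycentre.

-112

Mn³⁺: group 7, so d-count = 7 − 3 = 4.
With Δ_oct < P the complex is high-spin.
Filling d⁴ accordingly: t2g^3 e_g^1.
Orbital CFSE = -0.6Δ_oct = -0.6 × 186 = -112 kJ/mol.
High-spin has no excess pairs, so no pairing correction applies.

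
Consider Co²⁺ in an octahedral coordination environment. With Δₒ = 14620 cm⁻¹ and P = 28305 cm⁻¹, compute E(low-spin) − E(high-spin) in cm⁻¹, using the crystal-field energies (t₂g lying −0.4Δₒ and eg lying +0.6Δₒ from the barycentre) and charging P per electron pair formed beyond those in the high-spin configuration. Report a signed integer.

13685

Co²⁺: group 9, so d-count = 9 − 2 = 7.
High-spin d⁷ fills as t₂g⁵ eg² with CFSE 5(−0.4) + 2(+0.6) = -0.8Δₒ = -11696 cm⁻¹.
Low-spin: t₂g⁶ eg¹, orbital CFSE = -1.8Δₒ = -26316 cm⁻¹; plus 1 excess pair × P = +28305 cm⁻¹; total 1989 cm⁻¹.
The difference is 1989 − (-11696) = 13685 cm⁻¹, so high-spin lies lower.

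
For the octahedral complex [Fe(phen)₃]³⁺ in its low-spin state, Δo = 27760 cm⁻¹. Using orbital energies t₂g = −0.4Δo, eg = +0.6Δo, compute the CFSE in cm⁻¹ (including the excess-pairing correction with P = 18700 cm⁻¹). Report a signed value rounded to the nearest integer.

-18120

phen is neutral, so the +3 overall charge sits on Fe: oxidation state +3.
Group 8 minus oxidation state +3 gives a d⁵ configuration for Fe³⁺.
Configuration: t₂g⁵ eg⁰.
The orbital stabilization is -2.0Δo = -2.0 × 27760 = -55520 cm⁻¹.
High-spin d⁵ would be t₂g³ eg² with 0 pairs; low-spin has 2, so 2 excess pairs cost +2P = +37400 cm⁻¹.
Combining: -55520 + 37400 = -18120 cm⁻¹.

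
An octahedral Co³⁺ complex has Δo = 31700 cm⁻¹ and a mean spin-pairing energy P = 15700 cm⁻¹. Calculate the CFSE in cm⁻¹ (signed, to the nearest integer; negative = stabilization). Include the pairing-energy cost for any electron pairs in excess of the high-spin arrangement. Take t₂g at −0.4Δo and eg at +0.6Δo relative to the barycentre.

-44680

Co³⁺: group 9, so d-count = 9 − 3 = 6.
Here Δo > P (31700 > 15700), so the low-spin state is favoured.
That gives t₂g⁶ eg⁰.
Orbital CFSE = -2.4Δo = -2.4 × 31700 = -76080 cm⁻¹.
Excess pairs vs high-spin: 3 − 1 = 2; pairing cost = +31400 cm⁻¹.
Net CFSE = -76080 + 31400 = -44680 cm⁻¹.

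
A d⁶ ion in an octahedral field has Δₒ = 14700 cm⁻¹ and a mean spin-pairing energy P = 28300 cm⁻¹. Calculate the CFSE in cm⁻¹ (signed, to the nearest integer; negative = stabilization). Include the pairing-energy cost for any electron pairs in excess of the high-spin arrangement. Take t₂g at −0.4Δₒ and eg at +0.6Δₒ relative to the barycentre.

Since Δₒ = 14700 cm⁻¹ < P = 28300 cm⁻¹, the complex adopts the high-spin configuration.
Filling d⁶ accordingly: t₂g⁴ eg².
Orbital CFSE = -0.4Δₒ = -0.4 × 14700 = -5880 cm⁻¹.
High-spin has no excess pairs, so no pairing correction applies.

-5880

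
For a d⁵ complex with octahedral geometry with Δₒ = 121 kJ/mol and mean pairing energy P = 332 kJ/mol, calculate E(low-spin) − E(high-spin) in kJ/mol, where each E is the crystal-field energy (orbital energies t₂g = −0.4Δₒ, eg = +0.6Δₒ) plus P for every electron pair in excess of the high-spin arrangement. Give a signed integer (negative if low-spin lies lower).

In the high-spin limit (t₂g³ eg²) the orbital term is 0.0Δₒ = 0 kJ/mol, with no excess pairing.
Low-spin: t₂g⁵ eg⁰, orbital CFSE = -2.0Δₒ = -242 kJ/mol; plus 2 excess pairs × P = +664 kJ/mol; total 422 kJ/mol.
E(LS) − E(HS) = 422 − (0) = 422 kJ/mol.

422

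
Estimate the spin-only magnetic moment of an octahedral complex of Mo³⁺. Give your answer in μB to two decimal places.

Group 6 minus oxidation state +3 gives a d³ configuration for Mo³⁺.
For octahedral d³ the high- and low-spin configurations coincide.
Configuration: t2g^3 e_g^0 → 3 unpaired electrons.
μ(spin-only) = √[3(3+2)] = √15 ≈ 3.87 μB.

3.87 μB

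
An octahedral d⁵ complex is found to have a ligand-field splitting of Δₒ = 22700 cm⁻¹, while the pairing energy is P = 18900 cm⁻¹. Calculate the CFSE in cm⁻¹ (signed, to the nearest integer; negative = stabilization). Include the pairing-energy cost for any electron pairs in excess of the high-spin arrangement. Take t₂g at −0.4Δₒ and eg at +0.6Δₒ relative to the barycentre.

-7600

With Δₒ > P the complex is low-spin.
Configuration: t₂g⁵ eg⁰.
Orbital CFSE = -2.0Δₒ = -2.0 × 22700 = -45400 cm⁻¹.
Excess pairs vs high-spin: 2 − 0 = 2; pairing cost = +37800 cm⁻¹.
Net CFSE = -45400 + 37800 = -7600 cm⁻¹.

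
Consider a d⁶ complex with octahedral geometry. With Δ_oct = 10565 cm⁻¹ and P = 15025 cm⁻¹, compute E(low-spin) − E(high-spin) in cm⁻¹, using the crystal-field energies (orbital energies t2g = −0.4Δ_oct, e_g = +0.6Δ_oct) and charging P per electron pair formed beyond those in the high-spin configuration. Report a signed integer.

8920

High-spin d⁶ fills as t2g^4 e_g^2 with CFSE 4(−0.4) + 2(+0.6) = -0.4Δ_oct = -4226 cm⁻¹.
For low-spin the configuration is t2g^6 e_g^0: orbital energy -2.4 × 10565 = -25356 cm⁻¹, and 2 additional pairs relative to high-spin add 30050 cm⁻¹, giving 4694 cm⁻¹.
The difference is 4694 − (-4226) = 8920 cm⁻¹, so high-spin lies lower.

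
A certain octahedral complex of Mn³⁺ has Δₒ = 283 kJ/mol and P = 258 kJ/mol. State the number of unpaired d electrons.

Mn³⁺: group 7, so d-count = 7 − 3 = 4.
With Δₒ > P the complex is low-spin.
Filling d⁴ accordingly: t2g^4 e_g^0.
Unpaired electrons: 2.

2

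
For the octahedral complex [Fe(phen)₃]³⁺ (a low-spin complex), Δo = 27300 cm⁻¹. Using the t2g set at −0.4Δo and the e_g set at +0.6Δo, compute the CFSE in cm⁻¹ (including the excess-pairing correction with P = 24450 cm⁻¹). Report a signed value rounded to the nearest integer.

-5700

phen is neutral, so the +3 overall charge sits on Fe: oxidation state +3.
Fe is in group 8, so Fe³⁺ is d⁵ (8 − 3 = 5).
Electron filling gives t2g^5 e_g^0.
The orbital stabilization is -2.0Δo = -2.0 × 27300 = -54600 cm⁻¹.
Relative to high-spin t2g^3 e_g^2 (0 paired), the low-spin configuration has 2 additional pairs, contributing +2 × 24450 = +48900 cm⁻¹.
Overall CFSE = -54600 + 48900 = -5700 cm⁻¹.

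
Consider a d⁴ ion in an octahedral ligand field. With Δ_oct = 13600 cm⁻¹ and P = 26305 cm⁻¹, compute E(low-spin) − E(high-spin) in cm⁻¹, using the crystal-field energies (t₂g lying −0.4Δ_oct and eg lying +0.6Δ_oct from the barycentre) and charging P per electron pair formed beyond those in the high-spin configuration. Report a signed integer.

12705

High-spin d⁴ fills as t₂g³ eg¹ with CFSE 3(−0.4) + 1(+0.6) = -0.6Δ_oct = -8160 cm⁻¹.
Low-spin: t₂g⁴ eg⁰, orbital CFSE = -1.6Δ_oct = -21760 cm⁻¹; plus 1 excess pair × P = +26305 cm⁻¹; total 4545 cm⁻¹.
E(LS) − E(HS) = 4545 − (-8160) = 12705 cm⁻¹.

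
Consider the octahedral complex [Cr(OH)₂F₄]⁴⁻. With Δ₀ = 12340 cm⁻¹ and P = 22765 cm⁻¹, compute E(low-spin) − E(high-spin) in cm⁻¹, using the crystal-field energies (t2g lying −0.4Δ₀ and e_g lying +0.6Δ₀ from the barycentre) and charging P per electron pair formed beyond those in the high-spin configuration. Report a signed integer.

10425

Ligand charges: 2×(-1) from OH⁻ and 4×(-1) from F⁻ sum to -6; with overall charge -4, Cr is +2.
Cr sits in group 6; removing 2 electrons leaves Cr²⁺ with 6 − 2 = 4 d electrons.
High-spin: t2g^3 e_g^1, CFSE = -0.6Δ₀ = -7404 cm⁻¹.
For low-spin the configuration is t2g^4 e_g^0: orbital energy -1.6 × 12340 = -19744 cm⁻¹, and 1 additional pair relative to high-spin adds 22765 cm⁻¹, giving 3021 cm⁻¹.
Thus E(LS) − E(HS) = 10425 cm⁻¹.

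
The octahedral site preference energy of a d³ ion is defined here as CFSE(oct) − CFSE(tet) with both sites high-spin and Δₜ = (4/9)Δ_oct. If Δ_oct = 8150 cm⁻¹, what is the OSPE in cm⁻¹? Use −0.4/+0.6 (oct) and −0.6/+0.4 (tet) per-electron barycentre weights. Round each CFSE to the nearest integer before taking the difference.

In an octahedral site d³ (HS) is t2g^3 e_g^0, giving CFSE(oct) = -1.2Δ_oct = -9780 cm⁻¹.
In a tetrahedral site the filling is e^2 t2^1: CFSE(tet) = -0.8Δₜ = -0.8 × (4/9)(8150) = -2898 cm⁻¹.
Subtracting, OSPE = -9780 − (-2898) = -6882 cm⁻¹.

-6882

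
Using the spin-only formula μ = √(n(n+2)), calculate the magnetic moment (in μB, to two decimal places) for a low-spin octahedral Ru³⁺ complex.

1.73 μB

Ru sits in group 8; removing 3 electrons leaves Ru³⁺ with 8 − 3 = 5 d electrons.
Configuration: t2g^5 e_g^0 → 1 unpaired electron.
μ(spin-only) = √[1(1+2)] = √3 ≈ 1.73 μB.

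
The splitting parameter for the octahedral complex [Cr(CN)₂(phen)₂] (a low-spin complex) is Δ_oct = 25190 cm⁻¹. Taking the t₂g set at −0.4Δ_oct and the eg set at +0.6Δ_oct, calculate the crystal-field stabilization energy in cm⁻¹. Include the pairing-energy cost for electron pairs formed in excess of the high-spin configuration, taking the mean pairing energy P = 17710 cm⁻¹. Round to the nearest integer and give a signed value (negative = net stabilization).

Ligand charges: 2×(-1) from CN⁻ and 2×(+0) from phen sum to -2; with overall charge +0, Cr is +2.
Cr is in group 6, so Cr²⁺ is d⁴ (6 − 2 = 4).
Configuration: t₂g⁴ eg⁰.
CFSE(orbital) = 4×(-0.4Δ_oct) + 0×(0.6Δ_oct) = -1.6Δ_oct; with Δ_oct = 25190 cm⁻¹ that is -40304 cm⁻¹.
High-spin d⁴ would be t₂g³ eg¹ with 0 pairs; low-spin has 1, so 1 excess pair costs +1P = +17710 cm⁻¹.
Combining: -40304 + 17710 = -22594 cm⁻¹.

-22594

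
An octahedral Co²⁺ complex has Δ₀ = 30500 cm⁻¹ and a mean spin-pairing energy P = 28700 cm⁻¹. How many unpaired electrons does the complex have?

Group 9 minus oxidation state +2 gives a d⁷ configuration for Co²⁺.
Δ₀ > P, so pairing is preferred: the ground state is low-spin.
Configuration: t2g^6 e_g^1.
Unpaired electrons: 1.

1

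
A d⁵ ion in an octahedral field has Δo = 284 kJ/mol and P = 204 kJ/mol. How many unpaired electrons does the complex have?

Δo > P, so pairing is preferred: the ground state is low-spin.
Filling d⁵ accordingly: t₂g⁵ eg⁰.
Unpaired electrons: 1.

1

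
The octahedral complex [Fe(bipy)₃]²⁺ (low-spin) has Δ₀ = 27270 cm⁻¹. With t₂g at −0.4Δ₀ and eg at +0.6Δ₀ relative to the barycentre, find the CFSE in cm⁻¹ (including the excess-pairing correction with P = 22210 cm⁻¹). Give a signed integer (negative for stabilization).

bipy is neutral, so the +2 overall charge sits on Fe: oxidation state +2.
Fe is in group 8, so Fe²⁺ is d⁶ (8 − 2 = 6).
Configuration: t₂g⁶ eg⁰.
The orbital stabilization is -2.4Δ₀ = -2.4 × 27270 = -65448 cm⁻¹.
Pairing penalty: 3 pairs vs 1 in the high-spin reference → 2 extra × P = 44420 cm⁻¹.
Overall CFSE = -65448 + 44420 = -21028 cm⁻¹.

-21028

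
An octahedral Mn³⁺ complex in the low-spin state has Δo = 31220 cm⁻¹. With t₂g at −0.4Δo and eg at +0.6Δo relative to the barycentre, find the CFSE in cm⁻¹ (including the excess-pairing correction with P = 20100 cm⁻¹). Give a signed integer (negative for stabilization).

-29852

Group 7 minus oxidation state +3 gives a d⁴ configuration for Mn³⁺.
Configuration: t₂g⁴ eg⁰.
Orbital CFSE = 4(-0.4) + 0(0.6) = -1.6Δo = -1.6 × 31220 = -49952 cm⁻¹.
Pairing penalty: 1 pair vs 0 in the high-spin reference → 1 extra × P = 20100 cm⁻¹.
Combining: -49952 + 20100 = -29852 cm⁻¹.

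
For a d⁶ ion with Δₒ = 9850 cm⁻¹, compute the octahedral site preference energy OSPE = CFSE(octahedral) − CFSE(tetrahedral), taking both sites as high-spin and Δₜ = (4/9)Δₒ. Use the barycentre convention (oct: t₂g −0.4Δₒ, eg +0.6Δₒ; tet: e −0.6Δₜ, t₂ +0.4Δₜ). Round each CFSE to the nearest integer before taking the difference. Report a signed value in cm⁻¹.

-1313

Octahedral (high-spin): t2g^4 e_g^2, CFSE = 4(−0.4) + 2(+0.6) = -0.4Δₒ = -0.4 × 9850 = -3940 cm⁻¹.
Tetrahedral: e^3 t2^3, CFSE = 3(−0.6) + 3(+0.4) = -0.6Δₜ = -0.6 × (4/9) × 9850 = -2627 cm⁻¹.
Subtracting, OSPE = -3940 − (-2627) = -1313 cm⁻¹.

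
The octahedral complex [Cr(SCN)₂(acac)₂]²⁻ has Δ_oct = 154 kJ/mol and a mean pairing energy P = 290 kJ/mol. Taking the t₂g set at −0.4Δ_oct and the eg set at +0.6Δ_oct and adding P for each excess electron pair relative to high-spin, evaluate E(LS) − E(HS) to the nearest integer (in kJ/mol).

Ligand charges: 2×(-1) from SCN⁻ and 2×(-1) from acac⁻ sum to -4; with overall charge -2, Cr is +2.
Group 6 minus oxidation state +2 gives a d⁴ configuration for Cr²⁺.
In the high-spin limit (t₂g³ eg¹) the orbital term is -0.6Δ_oct = -92 kJ/mol, with no excess pairing.
Low-spin: t₂g⁴ eg⁰, orbital CFSE = -1.6Δ_oct = -246 kJ/mol; plus 1 excess pair × P = +290 kJ/mol; total 44 kJ/mol.
Thus E(LS) − E(HS) = 136 kJ/mol.

136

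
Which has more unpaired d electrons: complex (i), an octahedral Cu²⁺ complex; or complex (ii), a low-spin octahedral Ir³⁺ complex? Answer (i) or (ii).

(i): Cu is in group 11, so Cu²⁺ is d⁹ (11 − 2 = 9); t₂g⁶ eg³ → 1 unpaired.
(ii): Ir sits in group 9; removing 3 electrons leaves Ir³⁺ with 9 − 3 = 6 d electrons; t₂g⁶ eg⁰ → 0 unpaired.
So (i) has more unpaired electrons.

(i)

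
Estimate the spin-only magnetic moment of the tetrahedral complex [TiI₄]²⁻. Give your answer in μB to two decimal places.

2.83 μB

Each I⁻ contributes -1; 4 × (-1) = -4. With overall charge -2, Ti is in the +2 oxidation state.
Ti sits in group 4; removing 2 electrons leaves Ti²⁺ with 4 − 2 = 2 d electrons.
With tetrahedral geometry the complex is necessarily high-spin.
Configuration: e² t₂⁰ → 2 unpaired electrons.
μ(spin-only) = √[2(2+2)] = √8 ≈ 2.83 μB.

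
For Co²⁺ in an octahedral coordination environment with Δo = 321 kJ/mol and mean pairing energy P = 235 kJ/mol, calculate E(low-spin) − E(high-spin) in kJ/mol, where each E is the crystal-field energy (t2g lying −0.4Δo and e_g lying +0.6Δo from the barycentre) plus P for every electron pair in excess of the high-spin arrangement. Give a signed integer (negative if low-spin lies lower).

Co²⁺: group 9, so d-count = 9 − 2 = 7.
In the high-spin limit (t2g^5 e_g^2) the orbital term is -0.8Δo = -257 kJ/mol, with no excess pairing.
Low-spin: t2g^6 e_g^1, orbital CFSE = -1.8Δo = -578 kJ/mol; plus 1 excess pair × P = +235 kJ/mol; total -343 kJ/mol.
The difference is -343 − (-257) = -86 kJ/mol, so low-spin lies lower.

-86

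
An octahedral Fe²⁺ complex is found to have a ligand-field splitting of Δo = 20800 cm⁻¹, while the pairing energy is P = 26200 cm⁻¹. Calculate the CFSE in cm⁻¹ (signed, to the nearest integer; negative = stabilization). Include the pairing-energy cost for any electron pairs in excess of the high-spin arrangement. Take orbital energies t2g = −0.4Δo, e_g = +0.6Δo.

Group 8 minus oxidation state +2 gives a d⁶ configuration for Fe²⁺.
Here Δo < P (20800 < 26200), so the high-spin state is favoured.
That gives t2g^4 e_g^2.
Orbital CFSE = -0.4Δo = -0.4 × 20800 = -8320 cm⁻¹.
High-spin has no excess pairs, so no pairing correction applies.

-8320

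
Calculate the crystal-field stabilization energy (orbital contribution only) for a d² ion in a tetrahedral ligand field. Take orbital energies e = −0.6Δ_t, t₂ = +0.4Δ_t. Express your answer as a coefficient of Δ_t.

-1.2 Δ_t

Tetrahedral splitting is small, so the complex is high-spin.
Configuration: e² t₂⁰.
CFSE = 2(-0.6Δ_t) + 0(0.4Δ_t) = -1.2Δ_t + 0.0Δ_t = -1.2Δ_t.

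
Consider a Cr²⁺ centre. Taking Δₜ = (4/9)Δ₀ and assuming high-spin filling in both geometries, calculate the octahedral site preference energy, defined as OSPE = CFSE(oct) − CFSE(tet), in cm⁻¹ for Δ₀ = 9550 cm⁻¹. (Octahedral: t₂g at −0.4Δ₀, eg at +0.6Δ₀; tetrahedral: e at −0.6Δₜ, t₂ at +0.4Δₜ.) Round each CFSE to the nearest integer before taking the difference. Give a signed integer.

Cr is in group 6, so Cr²⁺ is d⁴ (6 − 2 = 4).
Octahedral (high-spin): t2g^3 e_g^1, CFSE = 3(−0.4) + 1(+0.6) = -0.6Δ₀ = -0.6 × 9550 = -5730 cm⁻¹.
Tetrahedral: e^2 t2^2, CFSE = 2(−0.6) + 2(+0.4) = -0.4Δₜ = -0.4 × (4/9) × 9550 = -1698 cm⁻¹.
OSPE = CFSE(oct) − CFSE(tet) = -5730 − (-1698) = -4032 cm⁻¹.

-4032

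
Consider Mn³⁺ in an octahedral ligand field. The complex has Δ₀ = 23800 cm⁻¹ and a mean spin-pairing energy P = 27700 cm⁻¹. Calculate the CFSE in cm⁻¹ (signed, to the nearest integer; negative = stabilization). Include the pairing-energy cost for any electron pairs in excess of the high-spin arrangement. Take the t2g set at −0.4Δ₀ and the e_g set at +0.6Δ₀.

-14280

Mn sits in group 7; removing 3 electrons leaves Mn³⁺ with 7 − 3 = 4 d electrons.
Here Δ₀ < P (23800 < 27700), so the high-spin state is favoured.
Configuration: t2g^3 e_g^1.
Orbital CFSE = -0.6Δ₀ = -0.6 × 23800 = -14280 cm⁻¹.
High-spin has no excess pairs, so no pairing correction applies.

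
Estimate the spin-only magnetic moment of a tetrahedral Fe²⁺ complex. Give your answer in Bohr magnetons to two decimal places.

4.90 Bohr magnetons

Group 8 minus oxidation state +2 gives a d⁶ configuration for Fe²⁺.
Tetrahedral splitting is small, so the complex is high-spin.
Configuration: e³ t₂³ → 4 unpaired electrons.
μ(spin-only) = √[4(4+2)] = √24 ≈ 4.90 Bohr magnetons.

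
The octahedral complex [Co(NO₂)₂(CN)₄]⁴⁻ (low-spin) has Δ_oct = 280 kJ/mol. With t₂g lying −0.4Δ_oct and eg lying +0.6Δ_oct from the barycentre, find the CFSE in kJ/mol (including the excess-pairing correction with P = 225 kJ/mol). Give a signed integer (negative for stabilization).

Ligand charges: 2×(-1) from NO₂⁻ and 4×(-1) from CN⁻ sum to -6; with overall charge -4, Co is +2.
Co sits in group 9; removing 2 electrons leaves Co²⁺ with 9 − 2 = 7 d electrons.
Electron filling gives t₂g⁶ eg¹.
The orbital stabilization is -1.8Δ_oct = -1.8 × 280 = -504 kJ/mol.
Pairing penalty: 3 pairs vs 2 in the high-spin reference → 1 extra × P = 225 kJ/mol.
Overall CFSE = -504 + 225 = -279 kJ/mol.

-279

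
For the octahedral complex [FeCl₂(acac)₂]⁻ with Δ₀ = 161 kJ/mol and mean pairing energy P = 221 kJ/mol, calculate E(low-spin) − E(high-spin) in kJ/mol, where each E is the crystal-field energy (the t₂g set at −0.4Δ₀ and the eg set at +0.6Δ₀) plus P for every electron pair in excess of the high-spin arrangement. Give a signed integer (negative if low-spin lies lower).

Ligand charges: 2×(-1) from Cl⁻ and 2×(-1) from acac⁻ sum to -4; with overall charge -1, Fe is +3.
Group 8 minus oxidation state +3 gives a d⁵ configuration for Fe³⁺.
High-spin: t₂g³ eg², CFSE = 0.0Δ₀ = 0 kJ/mol.
Low-spin: t₂g⁵ eg⁰, orbital CFSE = -2.0Δ₀ = -322 kJ/mol; plus 2 excess pairs × P = +442 kJ/mol; total 120 kJ/mol.
E(LS) − E(HS) = 120 − (0) = 120 kJ/mol.

120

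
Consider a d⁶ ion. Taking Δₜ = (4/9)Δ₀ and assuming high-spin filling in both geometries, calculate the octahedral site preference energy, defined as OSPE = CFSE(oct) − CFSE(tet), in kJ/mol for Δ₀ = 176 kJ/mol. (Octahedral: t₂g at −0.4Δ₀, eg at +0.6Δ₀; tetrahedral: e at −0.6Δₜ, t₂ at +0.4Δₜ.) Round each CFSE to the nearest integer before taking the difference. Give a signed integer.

-23

Octahedral (high-spin): t2g^4 e_g^2, CFSE = 4(−0.4) + 2(+0.6) = -0.4Δ₀ = -0.4 × 176 = -70 kJ/mol.
In a tetrahedral site the filling is e^3 t2^3: CFSE(tet) = -0.6Δₜ = -0.6 × (4/9)(176) = -47 kJ/mol.
OSPE = CFSE(oct) − CFSE(tet) = -70 − (-47) = -23 kJ/mol.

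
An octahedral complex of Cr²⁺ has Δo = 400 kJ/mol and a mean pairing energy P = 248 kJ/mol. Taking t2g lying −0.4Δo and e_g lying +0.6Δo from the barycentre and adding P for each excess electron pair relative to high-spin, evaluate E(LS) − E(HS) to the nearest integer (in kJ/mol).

Cr is in group 6, so Cr²⁺ is d⁴ (6 − 2 = 4).
High-spin: t2g^3 e_g^1, CFSE = -0.6Δo = -240 kJ/mol.
Low-spin t2g^4 e_g^0 gives -1.6Δo = -640 kJ/mol, but forming 1 extra pair costs 1P = 248 kJ/mol, so E(LS) = -640 + 248 = -392 kJ/mol.
Thus E(LS) − E(HS) = -152 kJ/mol.

-152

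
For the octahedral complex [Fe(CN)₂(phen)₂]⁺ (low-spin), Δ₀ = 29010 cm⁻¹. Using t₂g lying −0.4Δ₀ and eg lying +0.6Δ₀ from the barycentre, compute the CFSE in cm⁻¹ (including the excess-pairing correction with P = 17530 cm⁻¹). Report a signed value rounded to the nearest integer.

Ligand charges: 2×(-1) from CN⁻ and 2×(+0) from phen sum to -2; with overall charge +1, Fe is +3.
Fe³⁺: group 8, so d-count = 8 − 3 = 5.
Configuration: t₂g⁵ eg⁰.
CFSE(orbital) = 5×(-0.4Δ₀) + 0×(0.6Δ₀) = -2.0Δ₀; with Δ₀ = 29010 cm⁻¹ that is -58020 cm⁻¹.
Relative to high-spin t₂g³ eg² (0 paired), the low-spin configuration has 2 additional pairs, contributing +2 × 17530 = +35060 cm⁻¹.
Overall CFSE = -58020 + 35060 = -22960 cm⁻¹.

-22960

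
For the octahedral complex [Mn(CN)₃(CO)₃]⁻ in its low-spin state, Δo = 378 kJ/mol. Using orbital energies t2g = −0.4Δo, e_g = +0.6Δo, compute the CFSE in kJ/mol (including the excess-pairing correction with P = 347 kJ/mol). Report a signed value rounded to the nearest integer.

Ligand charges: 3×(-1) from CN⁻ and 3×(+0) from CO sum to -3; with overall charge -1, Mn is +2.
Mn²⁺: group 7, so d-count = 7 − 2 = 5.
Electron filling gives t2g^5 e_g^0.
Orbital CFSE = 5(-0.4) + 0(0.6) = -2.0Δo = -2.0 × 378 = -756 kJ/mol.
High-spin d⁵ would be t2g^3 e_g^2 with 0 pairs; low-spin has 2, so 2 excess pairs cost +2P = +694 kJ/mol.
Combining: -756 + 694 = -62 kJ/mol.

-62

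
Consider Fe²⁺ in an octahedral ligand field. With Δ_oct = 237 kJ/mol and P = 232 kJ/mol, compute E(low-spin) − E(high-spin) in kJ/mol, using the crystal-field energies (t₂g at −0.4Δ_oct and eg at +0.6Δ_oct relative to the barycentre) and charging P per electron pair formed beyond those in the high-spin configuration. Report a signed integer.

Group 8 minus oxidation state +2 gives a d⁶ configuration for Fe²⁺.
High-spin: t₂g⁴ eg², CFSE = -0.4Δ_oct = -95 kJ/mol.
Low-spin t₂g⁶ eg⁰ gives -2.4Δ_oct = -569 kJ/mol, but forming 2 extra pairs costs 2P = 464 kJ/mol, so E(LS) = -569 + 464 = -105 kJ/mol.
Thus E(LS) − E(HS) = -10 kJ/mol.

-10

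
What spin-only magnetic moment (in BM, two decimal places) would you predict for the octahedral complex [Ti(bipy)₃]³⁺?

bipy is neutral, so the +3 overall charge sits on Ti: oxidation state +3.
Ti³⁺: group 4, so d-count = 4 − 3 = 1.
Configuration: t₂g¹ eg⁰ → 1 unpaired electron.
μ(spin-only) = √[1(1+2)] = √3 ≈ 1.73 BM.

1.73 BM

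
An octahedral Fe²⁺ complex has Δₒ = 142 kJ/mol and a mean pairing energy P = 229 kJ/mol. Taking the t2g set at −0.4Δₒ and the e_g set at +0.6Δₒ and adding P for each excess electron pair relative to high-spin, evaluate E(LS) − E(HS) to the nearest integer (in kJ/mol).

Fe sits in group 8; removing 2 electrons leaves Fe²⁺ with 8 − 2 = 6 d electrons.
High-spin: t2g^4 e_g^2, CFSE = -0.4Δₒ = -57 kJ/mol.
Low-spin t2g^6 e_g^0 gives -2.4Δₒ = -341 kJ/mol, but forming 2 extra pairs costs 2P = 458 kJ/mol, so E(LS) = -341 + 458 = 117 kJ/mol.
E(LS) − E(HS) = 117 − (-57) = 174 kJ/mol.

174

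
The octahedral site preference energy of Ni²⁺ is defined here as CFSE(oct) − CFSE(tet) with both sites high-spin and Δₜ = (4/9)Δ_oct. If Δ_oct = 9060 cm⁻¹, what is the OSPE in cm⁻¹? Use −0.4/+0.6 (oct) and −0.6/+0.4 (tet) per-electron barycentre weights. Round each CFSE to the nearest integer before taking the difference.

Ni sits in group 10; removing 2 electrons leaves Ni²⁺ with 10 − 2 = 8 d electrons.
In an octahedral site d⁸ (HS) is t₂g⁶ eg², giving CFSE(oct) = -1.2Δ_oct = -10872 cm⁻¹.
In a tetrahedral site the filling is e⁴ t₂⁴: CFSE(tet) = -0.8Δₜ = -0.8 × (4/9)(9060) = -3221 cm⁻¹.
OSPE = CFSE(oct) − CFSE(tet) = -10872 − (-3221) = -7651 cm⁻¹.

-7651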